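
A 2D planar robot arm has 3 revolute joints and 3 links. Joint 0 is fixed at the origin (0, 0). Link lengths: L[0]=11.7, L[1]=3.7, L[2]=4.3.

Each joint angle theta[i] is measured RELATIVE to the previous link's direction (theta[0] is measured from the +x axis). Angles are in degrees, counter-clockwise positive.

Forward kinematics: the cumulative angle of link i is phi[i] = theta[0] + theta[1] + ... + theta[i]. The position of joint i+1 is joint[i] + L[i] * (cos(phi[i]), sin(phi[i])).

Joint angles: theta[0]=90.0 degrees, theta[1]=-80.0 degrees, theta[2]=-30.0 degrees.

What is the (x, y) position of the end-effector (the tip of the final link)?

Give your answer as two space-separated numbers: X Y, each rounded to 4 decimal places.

Answer: 7.6845 10.8718

Derivation:
joint[0] = (0.0000, 0.0000)  (base)
link 0: phi[0] = 90 = 90 deg
  cos(90 deg) = 0.0000, sin(90 deg) = 1.0000
  joint[1] = (0.0000, 0.0000) + 11.7 * (0.0000, 1.0000) = (0.0000 + 0.0000, 0.0000 + 11.7000) = (0.0000, 11.7000)
link 1: phi[1] = 90 + -80 = 10 deg
  cos(10 deg) = 0.9848, sin(10 deg) = 0.1736
  joint[2] = (0.0000, 11.7000) + 3.7 * (0.9848, 0.1736) = (0.0000 + 3.6438, 11.7000 + 0.6425) = (3.6438, 12.3425)
link 2: phi[2] = 90 + -80 + -30 = -20 deg
  cos(-20 deg) = 0.9397, sin(-20 deg) = -0.3420
  joint[3] = (3.6438, 12.3425) + 4.3 * (0.9397, -0.3420) = (3.6438 + 4.0407, 12.3425 + -1.4707) = (7.6845, 10.8718)
End effector: (7.6845, 10.8718)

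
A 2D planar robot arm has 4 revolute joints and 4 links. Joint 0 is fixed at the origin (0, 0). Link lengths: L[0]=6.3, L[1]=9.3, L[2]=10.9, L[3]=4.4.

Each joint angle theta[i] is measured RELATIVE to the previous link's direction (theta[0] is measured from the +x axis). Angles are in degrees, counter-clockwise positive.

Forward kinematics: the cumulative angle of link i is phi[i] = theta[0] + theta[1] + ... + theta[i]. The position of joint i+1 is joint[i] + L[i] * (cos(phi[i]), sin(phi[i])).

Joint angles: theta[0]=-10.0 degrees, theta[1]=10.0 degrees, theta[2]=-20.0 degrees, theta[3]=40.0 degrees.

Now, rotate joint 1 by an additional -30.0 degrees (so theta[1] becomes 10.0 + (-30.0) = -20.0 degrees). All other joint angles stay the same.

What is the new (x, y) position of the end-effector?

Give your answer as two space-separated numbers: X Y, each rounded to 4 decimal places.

joint[0] = (0.0000, 0.0000)  (base)
link 0: phi[0] = -10 = -10 deg
  cos(-10 deg) = 0.9848, sin(-10 deg) = -0.1736
  joint[1] = (0.0000, 0.0000) + 6.3 * (0.9848, -0.1736) = (0.0000 + 6.2043, 0.0000 + -1.0940) = (6.2043, -1.0940)
link 1: phi[1] = -10 + -20 = -30 deg
  cos(-30 deg) = 0.8660, sin(-30 deg) = -0.5000
  joint[2] = (6.2043, -1.0940) + 9.3 * (0.8660, -0.5000) = (6.2043 + 8.0540, -1.0940 + -4.6500) = (14.2583, -5.7440)
link 2: phi[2] = -10 + -20 + -20 = -50 deg
  cos(-50 deg) = 0.6428, sin(-50 deg) = -0.7660
  joint[3] = (14.2583, -5.7440) + 10.9 * (0.6428, -0.7660) = (14.2583 + 7.0064, -5.7440 + -8.3499) = (21.2647, -14.0939)
link 3: phi[3] = -10 + -20 + -20 + 40 = -10 deg
  cos(-10 deg) = 0.9848, sin(-10 deg) = -0.1736
  joint[4] = (21.2647, -14.0939) + 4.4 * (0.9848, -0.1736) = (21.2647 + 4.3332, -14.0939 + -0.7641) = (25.5979, -14.8579)
End effector: (25.5979, -14.8579)

Answer: 25.5979 -14.8579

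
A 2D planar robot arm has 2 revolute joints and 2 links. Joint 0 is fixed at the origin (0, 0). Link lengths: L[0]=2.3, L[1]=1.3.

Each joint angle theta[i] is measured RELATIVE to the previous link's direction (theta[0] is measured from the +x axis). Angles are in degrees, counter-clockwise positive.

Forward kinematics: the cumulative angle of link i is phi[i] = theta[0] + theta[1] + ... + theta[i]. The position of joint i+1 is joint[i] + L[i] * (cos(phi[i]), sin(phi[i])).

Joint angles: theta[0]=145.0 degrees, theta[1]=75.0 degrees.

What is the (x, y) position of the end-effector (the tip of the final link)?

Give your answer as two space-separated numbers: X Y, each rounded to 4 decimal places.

Answer: -2.8799 0.4836

Derivation:
joint[0] = (0.0000, 0.0000)  (base)
link 0: phi[0] = 145 = 145 deg
  cos(145 deg) = -0.8192, sin(145 deg) = 0.5736
  joint[1] = (0.0000, 0.0000) + 2.3 * (-0.8192, 0.5736) = (0.0000 + -1.8840, 0.0000 + 1.3192) = (-1.8840, 1.3192)
link 1: phi[1] = 145 + 75 = 220 deg
  cos(220 deg) = -0.7660, sin(220 deg) = -0.6428
  joint[2] = (-1.8840, 1.3192) + 1.3 * (-0.7660, -0.6428) = (-1.8840 + -0.9959, 1.3192 + -0.8356) = (-2.8799, 0.4836)
End effector: (-2.8799, 0.4836)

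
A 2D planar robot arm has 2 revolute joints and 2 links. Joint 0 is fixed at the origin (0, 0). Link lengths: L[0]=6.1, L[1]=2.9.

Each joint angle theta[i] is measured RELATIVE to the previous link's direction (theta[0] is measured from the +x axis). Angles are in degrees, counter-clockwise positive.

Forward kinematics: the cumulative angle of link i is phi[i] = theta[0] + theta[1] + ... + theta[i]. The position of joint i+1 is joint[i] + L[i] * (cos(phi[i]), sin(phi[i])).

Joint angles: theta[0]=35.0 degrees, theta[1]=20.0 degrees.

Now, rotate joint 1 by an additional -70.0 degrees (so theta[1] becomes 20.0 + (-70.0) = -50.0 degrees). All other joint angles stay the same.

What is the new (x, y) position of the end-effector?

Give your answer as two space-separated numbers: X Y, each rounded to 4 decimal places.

joint[0] = (0.0000, 0.0000)  (base)
link 0: phi[0] = 35 = 35 deg
  cos(35 deg) = 0.8192, sin(35 deg) = 0.5736
  joint[1] = (0.0000, 0.0000) + 6.1 * (0.8192, 0.5736) = (0.0000 + 4.9968, 0.0000 + 3.4988) = (4.9968, 3.4988)
link 1: phi[1] = 35 + -50 = -15 deg
  cos(-15 deg) = 0.9659, sin(-15 deg) = -0.2588
  joint[2] = (4.9968, 3.4988) + 2.9 * (0.9659, -0.2588) = (4.9968 + 2.8012, 3.4988 + -0.7506) = (7.7980, 2.7482)
End effector: (7.7980, 2.7482)

Answer: 7.7980 2.7482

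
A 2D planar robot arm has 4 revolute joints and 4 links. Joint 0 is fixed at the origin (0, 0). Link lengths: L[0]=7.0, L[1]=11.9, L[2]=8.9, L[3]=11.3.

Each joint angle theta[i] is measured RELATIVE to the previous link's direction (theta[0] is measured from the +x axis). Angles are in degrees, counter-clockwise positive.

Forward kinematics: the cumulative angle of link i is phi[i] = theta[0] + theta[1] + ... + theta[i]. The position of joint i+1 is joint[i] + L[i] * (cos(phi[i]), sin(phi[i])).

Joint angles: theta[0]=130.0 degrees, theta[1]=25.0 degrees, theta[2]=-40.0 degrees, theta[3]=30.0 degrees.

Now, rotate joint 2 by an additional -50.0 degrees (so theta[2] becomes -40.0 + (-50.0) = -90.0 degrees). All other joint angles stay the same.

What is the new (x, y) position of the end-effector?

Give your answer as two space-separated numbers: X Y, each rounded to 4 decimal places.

joint[0] = (0.0000, 0.0000)  (base)
link 0: phi[0] = 130 = 130 deg
  cos(130 deg) = -0.6428, sin(130 deg) = 0.7660
  joint[1] = (0.0000, 0.0000) + 7 * (-0.6428, 0.7660) = (0.0000 + -4.4995, 0.0000 + 5.3623) = (-4.4995, 5.3623)
link 1: phi[1] = 130 + 25 = 155 deg
  cos(155 deg) = -0.9063, sin(155 deg) = 0.4226
  joint[2] = (-4.4995, 5.3623) + 11.9 * (-0.9063, 0.4226) = (-4.4995 + -10.7851, 5.3623 + 5.0292) = (-15.2846, 10.3915)
link 2: phi[2] = 130 + 25 + -90 = 65 deg
  cos(65 deg) = 0.4226, sin(65 deg) = 0.9063
  joint[3] = (-15.2846, 10.3915) + 8.9 * (0.4226, 0.9063) = (-15.2846 + 3.7613, 10.3915 + 8.0661) = (-11.5233, 18.4576)
link 3: phi[3] = 130 + 25 + -90 + 30 = 95 deg
  cos(95 deg) = -0.0872, sin(95 deg) = 0.9962
  joint[4] = (-11.5233, 18.4576) + 11.3 * (-0.0872, 0.9962) = (-11.5233 + -0.9849, 18.4576 + 11.2570) = (-12.5081, 29.7146)
End effector: (-12.5081, 29.7146)

Answer: -12.5081 29.7146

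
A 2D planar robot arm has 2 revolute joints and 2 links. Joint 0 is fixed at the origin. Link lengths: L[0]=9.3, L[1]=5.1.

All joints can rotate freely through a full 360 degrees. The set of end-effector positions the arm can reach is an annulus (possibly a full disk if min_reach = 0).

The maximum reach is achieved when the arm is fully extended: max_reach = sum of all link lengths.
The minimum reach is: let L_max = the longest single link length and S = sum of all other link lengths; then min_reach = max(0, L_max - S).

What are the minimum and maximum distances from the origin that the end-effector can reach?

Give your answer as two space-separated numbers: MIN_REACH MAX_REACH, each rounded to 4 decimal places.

Answer: 4.2000 14.4000

Derivation:
Link lengths: [9.3, 5.1]
max_reach = 9.3 + 5.1 = 14.4
L_max = max([9.3, 5.1]) = 9.3
S (sum of others) = 14.4 - 9.3 = 5.1
min_reach = max(0, 9.3 - 5.1) = max(0, 4.2) = 4.2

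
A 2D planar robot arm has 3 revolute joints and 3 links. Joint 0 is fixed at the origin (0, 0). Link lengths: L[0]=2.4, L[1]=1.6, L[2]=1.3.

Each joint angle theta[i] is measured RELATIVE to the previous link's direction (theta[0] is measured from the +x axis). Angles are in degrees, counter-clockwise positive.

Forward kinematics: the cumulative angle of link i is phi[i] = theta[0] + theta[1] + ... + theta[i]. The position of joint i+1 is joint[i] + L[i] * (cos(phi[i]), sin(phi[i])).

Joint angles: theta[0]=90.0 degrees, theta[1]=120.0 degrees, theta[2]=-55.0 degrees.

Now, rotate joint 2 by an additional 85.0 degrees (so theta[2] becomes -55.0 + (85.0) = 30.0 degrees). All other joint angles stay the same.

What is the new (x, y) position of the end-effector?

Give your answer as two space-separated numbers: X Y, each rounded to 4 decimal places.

Answer: -2.0356 0.4742

Derivation:
joint[0] = (0.0000, 0.0000)  (base)
link 0: phi[0] = 90 = 90 deg
  cos(90 deg) = 0.0000, sin(90 deg) = 1.0000
  joint[1] = (0.0000, 0.0000) + 2.4 * (0.0000, 1.0000) = (0.0000 + 0.0000, 0.0000 + 2.4000) = (0.0000, 2.4000)
link 1: phi[1] = 90 + 120 = 210 deg
  cos(210 deg) = -0.8660, sin(210 deg) = -0.5000
  joint[2] = (0.0000, 2.4000) + 1.6 * (-0.8660, -0.5000) = (0.0000 + -1.3856, 2.4000 + -0.8000) = (-1.3856, 1.6000)
link 2: phi[2] = 90 + 120 + 30 = 240 deg
  cos(240 deg) = -0.5000, sin(240 deg) = -0.8660
  joint[3] = (-1.3856, 1.6000) + 1.3 * (-0.5000, -0.8660) = (-1.3856 + -0.6500, 1.6000 + -1.1258) = (-2.0356, 0.4742)
End effector: (-2.0356, 0.4742)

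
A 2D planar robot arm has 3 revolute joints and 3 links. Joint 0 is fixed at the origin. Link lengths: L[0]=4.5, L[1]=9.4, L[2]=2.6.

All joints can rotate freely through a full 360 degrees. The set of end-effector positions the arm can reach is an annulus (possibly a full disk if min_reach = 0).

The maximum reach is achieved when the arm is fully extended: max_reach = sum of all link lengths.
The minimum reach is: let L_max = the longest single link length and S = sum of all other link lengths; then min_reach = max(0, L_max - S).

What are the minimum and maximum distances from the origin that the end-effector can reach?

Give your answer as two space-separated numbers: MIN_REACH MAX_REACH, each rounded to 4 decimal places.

Link lengths: [4.5, 9.4, 2.6]
max_reach = 4.5 + 9.4 + 2.6 = 16.5
L_max = max([4.5, 9.4, 2.6]) = 9.4
S (sum of others) = 16.5 - 9.4 = 7.1
min_reach = max(0, 9.4 - 7.1) = max(0, 2.3) = 2.3

Answer: 2.3000 16.5000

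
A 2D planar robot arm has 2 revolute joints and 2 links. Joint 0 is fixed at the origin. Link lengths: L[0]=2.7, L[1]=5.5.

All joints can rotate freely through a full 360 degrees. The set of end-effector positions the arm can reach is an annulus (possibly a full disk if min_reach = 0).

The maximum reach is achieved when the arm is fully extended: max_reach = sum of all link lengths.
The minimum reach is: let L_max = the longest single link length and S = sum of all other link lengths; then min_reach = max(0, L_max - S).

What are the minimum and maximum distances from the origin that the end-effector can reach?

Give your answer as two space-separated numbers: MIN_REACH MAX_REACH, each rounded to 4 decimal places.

Answer: 2.8000 8.2000

Derivation:
Link lengths: [2.7, 5.5]
max_reach = 2.7 + 5.5 = 8.2
L_max = max([2.7, 5.5]) = 5.5
S (sum of others) = 8.2 - 5.5 = 2.7
min_reach = max(0, 5.5 - 2.7) = max(0, 2.8) = 2.8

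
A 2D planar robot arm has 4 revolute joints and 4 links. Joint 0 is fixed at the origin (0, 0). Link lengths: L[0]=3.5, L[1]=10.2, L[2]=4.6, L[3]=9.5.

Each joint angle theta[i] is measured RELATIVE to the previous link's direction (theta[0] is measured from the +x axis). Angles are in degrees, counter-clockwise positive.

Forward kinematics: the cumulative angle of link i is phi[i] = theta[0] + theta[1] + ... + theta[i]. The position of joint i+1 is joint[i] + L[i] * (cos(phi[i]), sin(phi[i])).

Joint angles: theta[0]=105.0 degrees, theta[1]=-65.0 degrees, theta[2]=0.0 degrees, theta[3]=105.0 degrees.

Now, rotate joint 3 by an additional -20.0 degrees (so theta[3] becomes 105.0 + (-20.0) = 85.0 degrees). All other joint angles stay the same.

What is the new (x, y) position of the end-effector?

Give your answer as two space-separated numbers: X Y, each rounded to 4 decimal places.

joint[0] = (0.0000, 0.0000)  (base)
link 0: phi[0] = 105 = 105 deg
  cos(105 deg) = -0.2588, sin(105 deg) = 0.9659
  joint[1] = (0.0000, 0.0000) + 3.5 * (-0.2588, 0.9659) = (0.0000 + -0.9059, 0.0000 + 3.3807) = (-0.9059, 3.3807)
link 1: phi[1] = 105 + -65 = 40 deg
  cos(40 deg) = 0.7660, sin(40 deg) = 0.6428
  joint[2] = (-0.9059, 3.3807) + 10.2 * (0.7660, 0.6428) = (-0.9059 + 7.8137, 3.3807 + 6.5564) = (6.9078, 9.9372)
link 2: phi[2] = 105 + -65 + 0 = 40 deg
  cos(40 deg) = 0.7660, sin(40 deg) = 0.6428
  joint[3] = (6.9078, 9.9372) + 4.6 * (0.7660, 0.6428) = (6.9078 + 3.5238, 9.9372 + 2.9568) = (10.4316, 12.8940)
link 3: phi[3] = 105 + -65 + 0 + 85 = 125 deg
  cos(125 deg) = -0.5736, sin(125 deg) = 0.8192
  joint[4] = (10.4316, 12.8940) + 9.5 * (-0.5736, 0.8192) = (10.4316 + -5.4490, 12.8940 + 7.7819) = (4.9826, 20.6759)
End effector: (4.9826, 20.6759)

Answer: 4.9826 20.6759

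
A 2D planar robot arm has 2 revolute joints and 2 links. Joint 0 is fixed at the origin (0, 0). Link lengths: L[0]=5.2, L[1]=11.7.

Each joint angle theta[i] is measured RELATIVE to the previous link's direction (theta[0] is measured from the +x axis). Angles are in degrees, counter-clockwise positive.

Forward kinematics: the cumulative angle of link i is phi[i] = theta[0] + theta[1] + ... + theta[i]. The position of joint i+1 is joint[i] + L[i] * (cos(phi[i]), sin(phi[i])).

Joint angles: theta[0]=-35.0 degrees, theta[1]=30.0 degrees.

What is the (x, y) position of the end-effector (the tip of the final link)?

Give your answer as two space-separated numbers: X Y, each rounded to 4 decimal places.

Answer: 15.9151 -4.0023

Derivation:
joint[0] = (0.0000, 0.0000)  (base)
link 0: phi[0] = -35 = -35 deg
  cos(-35 deg) = 0.8192, sin(-35 deg) = -0.5736
  joint[1] = (0.0000, 0.0000) + 5.2 * (0.8192, -0.5736) = (0.0000 + 4.2596, 0.0000 + -2.9826) = (4.2596, -2.9826)
link 1: phi[1] = -35 + 30 = -5 deg
  cos(-5 deg) = 0.9962, sin(-5 deg) = -0.0872
  joint[2] = (4.2596, -2.9826) + 11.7 * (0.9962, -0.0872) = (4.2596 + 11.6555, -2.9826 + -1.0197) = (15.9151, -4.0023)
End effector: (15.9151, -4.0023)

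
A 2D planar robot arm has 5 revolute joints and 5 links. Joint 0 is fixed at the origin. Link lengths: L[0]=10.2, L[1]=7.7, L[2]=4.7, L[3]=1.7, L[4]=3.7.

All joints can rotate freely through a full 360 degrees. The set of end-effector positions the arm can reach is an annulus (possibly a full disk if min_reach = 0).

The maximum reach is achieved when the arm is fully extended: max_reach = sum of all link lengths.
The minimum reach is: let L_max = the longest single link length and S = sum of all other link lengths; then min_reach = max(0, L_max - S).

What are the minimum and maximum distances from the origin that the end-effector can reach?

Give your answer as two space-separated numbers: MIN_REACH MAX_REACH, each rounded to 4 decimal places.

Answer: 0.0000 28.0000

Derivation:
Link lengths: [10.2, 7.7, 4.7, 1.7, 3.7]
max_reach = 10.2 + 7.7 + 4.7 + 1.7 + 3.7 = 28
L_max = max([10.2, 7.7, 4.7, 1.7, 3.7]) = 10.2
S (sum of others) = 28 - 10.2 = 17.8
min_reach = max(0, 10.2 - 17.8) = max(0, -7.6) = 0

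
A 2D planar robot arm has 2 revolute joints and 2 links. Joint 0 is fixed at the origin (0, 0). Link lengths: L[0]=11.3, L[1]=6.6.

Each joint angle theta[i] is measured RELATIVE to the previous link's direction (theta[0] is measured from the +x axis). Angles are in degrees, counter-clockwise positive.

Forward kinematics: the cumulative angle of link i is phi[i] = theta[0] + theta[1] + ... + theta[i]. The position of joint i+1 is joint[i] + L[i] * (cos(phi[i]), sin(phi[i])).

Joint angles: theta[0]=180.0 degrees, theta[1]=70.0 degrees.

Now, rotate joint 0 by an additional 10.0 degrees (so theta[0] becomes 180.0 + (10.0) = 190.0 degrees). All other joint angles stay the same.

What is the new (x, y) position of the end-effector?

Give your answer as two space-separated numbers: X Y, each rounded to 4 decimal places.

joint[0] = (0.0000, 0.0000)  (base)
link 0: phi[0] = 190 = 190 deg
  cos(190 deg) = -0.9848, sin(190 deg) = -0.1736
  joint[1] = (0.0000, 0.0000) + 11.3 * (-0.9848, -0.1736) = (0.0000 + -11.1283, 0.0000 + -1.9622) = (-11.1283, -1.9622)
link 1: phi[1] = 190 + 70 = 260 deg
  cos(260 deg) = -0.1736, sin(260 deg) = -0.9848
  joint[2] = (-11.1283, -1.9622) + 6.6 * (-0.1736, -0.9848) = (-11.1283 + -1.1461, -1.9622 + -6.4997) = (-12.2744, -8.4620)
End effector: (-12.2744, -8.4620)

Answer: -12.2744 -8.4620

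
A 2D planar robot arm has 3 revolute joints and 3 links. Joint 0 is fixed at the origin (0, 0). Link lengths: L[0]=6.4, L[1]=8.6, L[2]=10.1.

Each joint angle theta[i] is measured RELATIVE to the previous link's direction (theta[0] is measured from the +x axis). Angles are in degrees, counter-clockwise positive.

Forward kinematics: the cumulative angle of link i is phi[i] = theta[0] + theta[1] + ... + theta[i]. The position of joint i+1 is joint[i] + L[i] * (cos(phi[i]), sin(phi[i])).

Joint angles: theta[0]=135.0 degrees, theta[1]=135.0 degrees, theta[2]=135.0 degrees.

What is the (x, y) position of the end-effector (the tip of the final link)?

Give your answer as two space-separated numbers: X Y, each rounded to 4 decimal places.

joint[0] = (0.0000, 0.0000)  (base)
link 0: phi[0] = 135 = 135 deg
  cos(135 deg) = -0.7071, sin(135 deg) = 0.7071
  joint[1] = (0.0000, 0.0000) + 6.4 * (-0.7071, 0.7071) = (0.0000 + -4.5255, 0.0000 + 4.5255) = (-4.5255, 4.5255)
link 1: phi[1] = 135 + 135 = 270 deg
  cos(270 deg) = -0.0000, sin(270 deg) = -1.0000
  joint[2] = (-4.5255, 4.5255) + 8.6 * (-0.0000, -1.0000) = (-4.5255 + -0.0000, 4.5255 + -8.6000) = (-4.5255, -4.0745)
link 2: phi[2] = 135 + 135 + 135 = 405 deg
  cos(405 deg) = 0.7071, sin(405 deg) = 0.7071
  joint[3] = (-4.5255, -4.0745) + 10.1 * (0.7071, 0.7071) = (-4.5255 + 7.1418, -4.0745 + 7.1418) = (2.6163, 3.0673)
End effector: (2.6163, 3.0673)

Answer: 2.6163 3.0673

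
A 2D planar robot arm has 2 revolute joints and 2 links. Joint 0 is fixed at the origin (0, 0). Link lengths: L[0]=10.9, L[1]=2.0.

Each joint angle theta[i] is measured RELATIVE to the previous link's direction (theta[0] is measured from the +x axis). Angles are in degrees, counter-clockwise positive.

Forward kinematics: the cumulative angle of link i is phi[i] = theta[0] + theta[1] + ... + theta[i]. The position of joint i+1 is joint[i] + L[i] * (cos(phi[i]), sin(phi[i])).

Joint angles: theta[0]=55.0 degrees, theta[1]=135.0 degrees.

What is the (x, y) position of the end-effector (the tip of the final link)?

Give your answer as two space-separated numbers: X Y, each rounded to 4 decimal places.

joint[0] = (0.0000, 0.0000)  (base)
link 0: phi[0] = 55 = 55 deg
  cos(55 deg) = 0.5736, sin(55 deg) = 0.8192
  joint[1] = (0.0000, 0.0000) + 10.9 * (0.5736, 0.8192) = (0.0000 + 6.2520, 0.0000 + 8.9288) = (6.2520, 8.9288)
link 1: phi[1] = 55 + 135 = 190 deg
  cos(190 deg) = -0.9848, sin(190 deg) = -0.1736
  joint[2] = (6.2520, 8.9288) + 2 * (-0.9848, -0.1736) = (6.2520 + -1.9696, 8.9288 + -0.3473) = (4.2824, 8.5815)
End effector: (4.2824, 8.5815)

Answer: 4.2824 8.5815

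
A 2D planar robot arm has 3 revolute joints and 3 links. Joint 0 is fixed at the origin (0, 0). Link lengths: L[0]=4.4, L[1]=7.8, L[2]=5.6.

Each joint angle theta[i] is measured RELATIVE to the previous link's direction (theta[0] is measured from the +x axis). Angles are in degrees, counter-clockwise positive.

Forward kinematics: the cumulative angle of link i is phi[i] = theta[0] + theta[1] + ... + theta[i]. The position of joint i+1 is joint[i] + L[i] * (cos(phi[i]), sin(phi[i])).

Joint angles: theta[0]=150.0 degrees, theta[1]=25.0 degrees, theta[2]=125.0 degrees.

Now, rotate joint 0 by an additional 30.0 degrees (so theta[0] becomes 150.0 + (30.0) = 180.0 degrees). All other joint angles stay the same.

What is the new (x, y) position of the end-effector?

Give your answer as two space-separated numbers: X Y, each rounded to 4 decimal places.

Answer: -6.6195 -6.0964

Derivation:
joint[0] = (0.0000, 0.0000)  (base)
link 0: phi[0] = 180 = 180 deg
  cos(180 deg) = -1.0000, sin(180 deg) = 0.0000
  joint[1] = (0.0000, 0.0000) + 4.4 * (-1.0000, 0.0000) = (0.0000 + -4.4000, 0.0000 + 0.0000) = (-4.4000, 0.0000)
link 1: phi[1] = 180 + 25 = 205 deg
  cos(205 deg) = -0.9063, sin(205 deg) = -0.4226
  joint[2] = (-4.4000, 0.0000) + 7.8 * (-0.9063, -0.4226) = (-4.4000 + -7.0692, 0.0000 + -3.2964) = (-11.4692, -3.2964)
link 2: phi[2] = 180 + 25 + 125 = 330 deg
  cos(330 deg) = 0.8660, sin(330 deg) = -0.5000
  joint[3] = (-11.4692, -3.2964) + 5.6 * (0.8660, -0.5000) = (-11.4692 + 4.8497, -3.2964 + -2.8000) = (-6.6195, -6.0964)
End effector: (-6.6195, -6.0964)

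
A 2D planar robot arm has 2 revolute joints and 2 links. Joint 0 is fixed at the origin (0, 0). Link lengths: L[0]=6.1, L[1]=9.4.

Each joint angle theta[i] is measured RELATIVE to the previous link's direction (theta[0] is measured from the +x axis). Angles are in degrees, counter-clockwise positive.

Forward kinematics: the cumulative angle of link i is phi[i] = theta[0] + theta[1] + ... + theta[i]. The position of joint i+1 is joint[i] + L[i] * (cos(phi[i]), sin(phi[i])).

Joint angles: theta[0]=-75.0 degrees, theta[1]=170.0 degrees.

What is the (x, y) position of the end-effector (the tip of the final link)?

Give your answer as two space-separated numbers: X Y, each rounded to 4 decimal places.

Answer: 0.7595 3.4721

Derivation:
joint[0] = (0.0000, 0.0000)  (base)
link 0: phi[0] = -75 = -75 deg
  cos(-75 deg) = 0.2588, sin(-75 deg) = -0.9659
  joint[1] = (0.0000, 0.0000) + 6.1 * (0.2588, -0.9659) = (0.0000 + 1.5788, 0.0000 + -5.8921) = (1.5788, -5.8921)
link 1: phi[1] = -75 + 170 = 95 deg
  cos(95 deg) = -0.0872, sin(95 deg) = 0.9962
  joint[2] = (1.5788, -5.8921) + 9.4 * (-0.0872, 0.9962) = (1.5788 + -0.8193, -5.8921 + 9.3642) = (0.7595, 3.4721)
End effector: (0.7595, 3.4721)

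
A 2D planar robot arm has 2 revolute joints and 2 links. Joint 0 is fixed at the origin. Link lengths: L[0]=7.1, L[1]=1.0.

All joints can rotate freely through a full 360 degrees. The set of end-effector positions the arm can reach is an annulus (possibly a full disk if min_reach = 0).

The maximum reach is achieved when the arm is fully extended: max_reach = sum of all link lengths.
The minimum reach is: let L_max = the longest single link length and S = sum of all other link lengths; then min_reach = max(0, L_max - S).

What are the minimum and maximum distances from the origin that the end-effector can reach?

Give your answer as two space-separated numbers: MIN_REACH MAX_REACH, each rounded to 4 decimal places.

Link lengths: [7.1, 1.0]
max_reach = 7.1 + 1 = 8.1
L_max = max([7.1, 1.0]) = 7.1
S (sum of others) = 8.1 - 7.1 = 1
min_reach = max(0, 7.1 - 1) = max(0, 6.1) = 6.1

Answer: 6.1000 8.1000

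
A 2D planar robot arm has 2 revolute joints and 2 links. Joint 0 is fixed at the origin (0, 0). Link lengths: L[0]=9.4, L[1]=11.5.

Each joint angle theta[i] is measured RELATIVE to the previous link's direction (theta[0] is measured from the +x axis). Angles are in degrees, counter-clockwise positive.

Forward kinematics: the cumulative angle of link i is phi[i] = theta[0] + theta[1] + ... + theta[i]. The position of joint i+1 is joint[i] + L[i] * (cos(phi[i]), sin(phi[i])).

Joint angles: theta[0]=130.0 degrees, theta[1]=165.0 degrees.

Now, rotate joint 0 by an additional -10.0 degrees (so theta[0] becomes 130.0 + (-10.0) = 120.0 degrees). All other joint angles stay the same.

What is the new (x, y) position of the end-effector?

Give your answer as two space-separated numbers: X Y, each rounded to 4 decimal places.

joint[0] = (0.0000, 0.0000)  (base)
link 0: phi[0] = 120 = 120 deg
  cos(120 deg) = -0.5000, sin(120 deg) = 0.8660
  joint[1] = (0.0000, 0.0000) + 9.4 * (-0.5000, 0.8660) = (0.0000 + -4.7000, 0.0000 + 8.1406) = (-4.7000, 8.1406)
link 1: phi[1] = 120 + 165 = 285 deg
  cos(285 deg) = 0.2588, sin(285 deg) = -0.9659
  joint[2] = (-4.7000, 8.1406) + 11.5 * (0.2588, -0.9659) = (-4.7000 + 2.9764, 8.1406 + -11.1081) = (-1.7236, -2.9675)
End effector: (-1.7236, -2.9675)

Answer: -1.7236 -2.9675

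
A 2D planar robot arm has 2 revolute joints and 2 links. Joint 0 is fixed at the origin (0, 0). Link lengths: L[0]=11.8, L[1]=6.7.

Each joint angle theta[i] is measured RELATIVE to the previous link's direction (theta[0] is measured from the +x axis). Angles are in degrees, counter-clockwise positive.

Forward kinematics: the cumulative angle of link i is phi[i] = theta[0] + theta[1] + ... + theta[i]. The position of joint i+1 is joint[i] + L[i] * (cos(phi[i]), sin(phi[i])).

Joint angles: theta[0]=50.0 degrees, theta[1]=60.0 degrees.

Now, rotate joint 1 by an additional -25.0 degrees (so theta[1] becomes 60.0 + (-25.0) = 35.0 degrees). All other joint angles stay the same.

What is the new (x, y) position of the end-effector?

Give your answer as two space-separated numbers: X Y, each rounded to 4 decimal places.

joint[0] = (0.0000, 0.0000)  (base)
link 0: phi[0] = 50 = 50 deg
  cos(50 deg) = 0.6428, sin(50 deg) = 0.7660
  joint[1] = (0.0000, 0.0000) + 11.8 * (0.6428, 0.7660) = (0.0000 + 7.5849, 0.0000 + 9.0393) = (7.5849, 9.0393)
link 1: phi[1] = 50 + 35 = 85 deg
  cos(85 deg) = 0.0872, sin(85 deg) = 0.9962
  joint[2] = (7.5849, 9.0393) + 6.7 * (0.0872, 0.9962) = (7.5849 + 0.5839, 9.0393 + 6.6745) = (8.1688, 15.7138)
End effector: (8.1688, 15.7138)

Answer: 8.1688 15.7138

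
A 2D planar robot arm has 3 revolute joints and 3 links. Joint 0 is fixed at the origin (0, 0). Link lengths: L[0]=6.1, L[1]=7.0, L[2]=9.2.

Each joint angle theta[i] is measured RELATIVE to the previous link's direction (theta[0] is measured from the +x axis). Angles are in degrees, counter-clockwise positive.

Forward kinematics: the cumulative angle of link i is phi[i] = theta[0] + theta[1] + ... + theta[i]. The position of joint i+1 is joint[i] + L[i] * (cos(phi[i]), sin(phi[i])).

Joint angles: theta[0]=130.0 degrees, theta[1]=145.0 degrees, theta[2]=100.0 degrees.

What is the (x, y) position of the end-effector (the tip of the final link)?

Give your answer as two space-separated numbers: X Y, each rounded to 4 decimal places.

Answer: 5.5756 0.0806

Derivation:
joint[0] = (0.0000, 0.0000)  (base)
link 0: phi[0] = 130 = 130 deg
  cos(130 deg) = -0.6428, sin(130 deg) = 0.7660
  joint[1] = (0.0000, 0.0000) + 6.1 * (-0.6428, 0.7660) = (0.0000 + -3.9210, 0.0000 + 4.6729) = (-3.9210, 4.6729)
link 1: phi[1] = 130 + 145 = 275 deg
  cos(275 deg) = 0.0872, sin(275 deg) = -0.9962
  joint[2] = (-3.9210, 4.6729) + 7 * (0.0872, -0.9962) = (-3.9210 + 0.6101, 4.6729 + -6.9734) = (-3.3109, -2.3005)
link 2: phi[2] = 130 + 145 + 100 = 375 deg
  cos(375 deg) = 0.9659, sin(375 deg) = 0.2588
  joint[3] = (-3.3109, -2.3005) + 9.2 * (0.9659, 0.2588) = (-3.3109 + 8.8865, -2.3005 + 2.3811) = (5.5756, 0.0806)
End effector: (5.5756, 0.0806)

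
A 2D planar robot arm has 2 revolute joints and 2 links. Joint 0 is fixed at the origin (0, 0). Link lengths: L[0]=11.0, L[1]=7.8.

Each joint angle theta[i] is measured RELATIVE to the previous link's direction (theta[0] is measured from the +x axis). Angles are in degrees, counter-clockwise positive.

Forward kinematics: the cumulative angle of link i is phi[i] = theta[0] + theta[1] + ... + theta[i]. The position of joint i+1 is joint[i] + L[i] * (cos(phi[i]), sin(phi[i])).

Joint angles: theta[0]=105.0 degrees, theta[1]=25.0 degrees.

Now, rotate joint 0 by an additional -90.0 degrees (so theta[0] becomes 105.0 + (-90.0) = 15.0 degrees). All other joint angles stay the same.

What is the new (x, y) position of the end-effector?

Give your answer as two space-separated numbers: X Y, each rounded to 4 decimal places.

Answer: 16.6003 7.8608

Derivation:
joint[0] = (0.0000, 0.0000)  (base)
link 0: phi[0] = 15 = 15 deg
  cos(15 deg) = 0.9659, sin(15 deg) = 0.2588
  joint[1] = (0.0000, 0.0000) + 11 * (0.9659, 0.2588) = (0.0000 + 10.6252, 0.0000 + 2.8470) = (10.6252, 2.8470)
link 1: phi[1] = 15 + 25 = 40 deg
  cos(40 deg) = 0.7660, sin(40 deg) = 0.6428
  joint[2] = (10.6252, 2.8470) + 7.8 * (0.7660, 0.6428) = (10.6252 + 5.9751, 2.8470 + 5.0137) = (16.6003, 7.8608)
End effector: (16.6003, 7.8608)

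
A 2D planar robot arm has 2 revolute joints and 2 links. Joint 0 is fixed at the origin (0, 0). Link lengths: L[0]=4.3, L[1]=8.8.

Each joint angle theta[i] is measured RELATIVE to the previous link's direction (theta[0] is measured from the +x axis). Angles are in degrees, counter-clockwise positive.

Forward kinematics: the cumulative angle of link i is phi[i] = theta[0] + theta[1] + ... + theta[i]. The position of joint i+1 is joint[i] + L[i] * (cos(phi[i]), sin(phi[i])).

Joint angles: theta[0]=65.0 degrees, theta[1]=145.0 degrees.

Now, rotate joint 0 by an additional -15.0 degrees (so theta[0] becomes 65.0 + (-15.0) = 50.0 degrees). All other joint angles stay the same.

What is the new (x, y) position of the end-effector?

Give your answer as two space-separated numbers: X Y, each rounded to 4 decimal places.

Answer: -5.7362 1.0164

Derivation:
joint[0] = (0.0000, 0.0000)  (base)
link 0: phi[0] = 50 = 50 deg
  cos(50 deg) = 0.6428, sin(50 deg) = 0.7660
  joint[1] = (0.0000, 0.0000) + 4.3 * (0.6428, 0.7660) = (0.0000 + 2.7640, 0.0000 + 3.2940) = (2.7640, 3.2940)
link 1: phi[1] = 50 + 145 = 195 deg
  cos(195 deg) = -0.9659, sin(195 deg) = -0.2588
  joint[2] = (2.7640, 3.2940) + 8.8 * (-0.9659, -0.2588) = (2.7640 + -8.5001, 3.2940 + -2.2776) = (-5.7362, 1.0164)
End effector: (-5.7362, 1.0164)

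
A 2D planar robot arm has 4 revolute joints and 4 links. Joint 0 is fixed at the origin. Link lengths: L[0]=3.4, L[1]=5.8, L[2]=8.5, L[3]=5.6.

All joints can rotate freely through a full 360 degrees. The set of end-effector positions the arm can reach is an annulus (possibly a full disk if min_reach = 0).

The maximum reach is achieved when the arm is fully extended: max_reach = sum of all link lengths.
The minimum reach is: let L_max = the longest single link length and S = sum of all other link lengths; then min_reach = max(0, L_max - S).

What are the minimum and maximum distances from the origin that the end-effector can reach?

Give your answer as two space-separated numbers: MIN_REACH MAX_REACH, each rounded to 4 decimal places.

Link lengths: [3.4, 5.8, 8.5, 5.6]
max_reach = 3.4 + 5.8 + 8.5 + 5.6 = 23.3
L_max = max([3.4, 5.8, 8.5, 5.6]) = 8.5
S (sum of others) = 23.3 - 8.5 = 14.8
min_reach = max(0, 8.5 - 14.8) = max(0, -6.3) = 0

Answer: 0.0000 23.3000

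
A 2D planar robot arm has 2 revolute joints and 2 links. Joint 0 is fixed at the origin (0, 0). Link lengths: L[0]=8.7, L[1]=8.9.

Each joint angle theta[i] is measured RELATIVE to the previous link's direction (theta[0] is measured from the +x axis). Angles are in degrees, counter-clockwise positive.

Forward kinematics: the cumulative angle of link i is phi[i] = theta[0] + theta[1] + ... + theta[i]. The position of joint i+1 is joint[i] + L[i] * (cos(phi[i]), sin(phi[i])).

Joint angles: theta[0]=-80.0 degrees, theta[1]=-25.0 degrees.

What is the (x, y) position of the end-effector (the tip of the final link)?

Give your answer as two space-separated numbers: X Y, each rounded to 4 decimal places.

joint[0] = (0.0000, 0.0000)  (base)
link 0: phi[0] = -80 = -80 deg
  cos(-80 deg) = 0.1736, sin(-80 deg) = -0.9848
  joint[1] = (0.0000, 0.0000) + 8.7 * (0.1736, -0.9848) = (0.0000 + 1.5107, 0.0000 + -8.5678) = (1.5107, -8.5678)
link 1: phi[1] = -80 + -25 = -105 deg
  cos(-105 deg) = -0.2588, sin(-105 deg) = -0.9659
  joint[2] = (1.5107, -8.5678) + 8.9 * (-0.2588, -0.9659) = (1.5107 + -2.3035, -8.5678 + -8.5967) = (-0.7928, -17.1646)
End effector: (-0.7928, -17.1646)

Answer: -0.7928 -17.1646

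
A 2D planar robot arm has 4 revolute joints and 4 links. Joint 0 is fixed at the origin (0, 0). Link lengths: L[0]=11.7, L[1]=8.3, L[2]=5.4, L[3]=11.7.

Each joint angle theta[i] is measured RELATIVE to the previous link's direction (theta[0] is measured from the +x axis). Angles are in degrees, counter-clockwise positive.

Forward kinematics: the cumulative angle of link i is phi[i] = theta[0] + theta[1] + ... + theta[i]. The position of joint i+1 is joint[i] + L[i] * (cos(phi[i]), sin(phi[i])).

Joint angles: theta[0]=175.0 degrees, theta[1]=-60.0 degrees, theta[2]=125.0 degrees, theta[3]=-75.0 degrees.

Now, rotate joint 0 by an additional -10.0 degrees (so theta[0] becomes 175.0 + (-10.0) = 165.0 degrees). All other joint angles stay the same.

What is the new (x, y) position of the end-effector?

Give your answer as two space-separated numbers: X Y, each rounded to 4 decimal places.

joint[0] = (0.0000, 0.0000)  (base)
link 0: phi[0] = 165 = 165 deg
  cos(165 deg) = -0.9659, sin(165 deg) = 0.2588
  joint[1] = (0.0000, 0.0000) + 11.7 * (-0.9659, 0.2588) = (0.0000 + -11.3013, 0.0000 + 3.0282) = (-11.3013, 3.0282)
link 1: phi[1] = 165 + -60 = 105 deg
  cos(105 deg) = -0.2588, sin(105 deg) = 0.9659
  joint[2] = (-11.3013, 3.0282) + 8.3 * (-0.2588, 0.9659) = (-11.3013 + -2.1482, 3.0282 + 8.0172) = (-13.4495, 11.0454)
link 2: phi[2] = 165 + -60 + 125 = 230 deg
  cos(230 deg) = -0.6428, sin(230 deg) = -0.7660
  joint[3] = (-13.4495, 11.0454) + 5.4 * (-0.6428, -0.7660) = (-13.4495 + -3.4711, 11.0454 + -4.1366) = (-16.9206, 6.9087)
link 3: phi[3] = 165 + -60 + 125 + -75 = 155 deg
  cos(155 deg) = -0.9063, sin(155 deg) = 0.4226
  joint[4] = (-16.9206, 6.9087) + 11.7 * (-0.9063, 0.4226) = (-16.9206 + -10.6038, 6.9087 + 4.9446) = (-27.5244, 11.8534)
End effector: (-27.5244, 11.8534)

Answer: -27.5244 11.8534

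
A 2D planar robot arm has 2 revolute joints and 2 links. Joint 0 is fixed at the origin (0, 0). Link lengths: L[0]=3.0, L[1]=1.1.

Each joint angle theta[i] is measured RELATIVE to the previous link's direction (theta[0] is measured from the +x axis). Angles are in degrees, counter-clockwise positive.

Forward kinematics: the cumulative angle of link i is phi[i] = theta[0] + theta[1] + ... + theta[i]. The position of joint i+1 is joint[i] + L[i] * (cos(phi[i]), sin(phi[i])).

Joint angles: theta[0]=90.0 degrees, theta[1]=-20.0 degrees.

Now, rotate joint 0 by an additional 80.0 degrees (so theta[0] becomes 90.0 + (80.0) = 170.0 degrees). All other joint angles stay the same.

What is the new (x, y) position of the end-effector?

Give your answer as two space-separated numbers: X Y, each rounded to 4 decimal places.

joint[0] = (0.0000, 0.0000)  (base)
link 0: phi[0] = 170 = 170 deg
  cos(170 deg) = -0.9848, sin(170 deg) = 0.1736
  joint[1] = (0.0000, 0.0000) + 3 * (-0.9848, 0.1736) = (0.0000 + -2.9544, 0.0000 + 0.5209) = (-2.9544, 0.5209)
link 1: phi[1] = 170 + -20 = 150 deg
  cos(150 deg) = -0.8660, sin(150 deg) = 0.5000
  joint[2] = (-2.9544, 0.5209) + 1.1 * (-0.8660, 0.5000) = (-2.9544 + -0.9526, 0.5209 + 0.5500) = (-3.9071, 1.0709)
End effector: (-3.9071, 1.0709)

Answer: -3.9071 1.0709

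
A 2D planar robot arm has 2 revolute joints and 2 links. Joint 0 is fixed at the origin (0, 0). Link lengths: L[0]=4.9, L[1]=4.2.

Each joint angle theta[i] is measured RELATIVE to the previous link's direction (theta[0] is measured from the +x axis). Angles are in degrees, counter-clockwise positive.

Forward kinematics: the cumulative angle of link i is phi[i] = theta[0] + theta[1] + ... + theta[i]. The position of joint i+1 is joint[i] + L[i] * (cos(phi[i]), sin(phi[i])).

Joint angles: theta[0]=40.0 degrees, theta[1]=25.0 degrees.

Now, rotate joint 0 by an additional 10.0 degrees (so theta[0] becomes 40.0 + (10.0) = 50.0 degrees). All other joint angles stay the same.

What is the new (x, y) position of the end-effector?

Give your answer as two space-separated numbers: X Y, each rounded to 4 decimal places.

Answer: 4.2367 7.8105

Derivation:
joint[0] = (0.0000, 0.0000)  (base)
link 0: phi[0] = 50 = 50 deg
  cos(50 deg) = 0.6428, sin(50 deg) = 0.7660
  joint[1] = (0.0000, 0.0000) + 4.9 * (0.6428, 0.7660) = (0.0000 + 3.1497, 0.0000 + 3.7536) = (3.1497, 3.7536)
link 1: phi[1] = 50 + 25 = 75 deg
  cos(75 deg) = 0.2588, sin(75 deg) = 0.9659
  joint[2] = (3.1497, 3.7536) + 4.2 * (0.2588, 0.9659) = (3.1497 + 1.0870, 3.7536 + 4.0569) = (4.2367, 7.8105)
End effector: (4.2367, 7.8105)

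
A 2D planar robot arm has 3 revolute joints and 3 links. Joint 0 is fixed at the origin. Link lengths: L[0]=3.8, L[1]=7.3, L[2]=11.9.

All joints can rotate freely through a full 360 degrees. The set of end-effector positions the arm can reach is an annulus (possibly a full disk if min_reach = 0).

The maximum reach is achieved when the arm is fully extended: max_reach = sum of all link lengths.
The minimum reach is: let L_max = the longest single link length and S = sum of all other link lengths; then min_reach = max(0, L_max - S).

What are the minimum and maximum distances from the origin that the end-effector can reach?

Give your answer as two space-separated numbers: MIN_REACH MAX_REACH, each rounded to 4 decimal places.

Link lengths: [3.8, 7.3, 11.9]
max_reach = 3.8 + 7.3 + 11.9 = 23
L_max = max([3.8, 7.3, 11.9]) = 11.9
S (sum of others) = 23 - 11.9 = 11.1
min_reach = max(0, 11.9 - 11.1) = max(0, 0.8) = 0.8

Answer: 0.8000 23.0000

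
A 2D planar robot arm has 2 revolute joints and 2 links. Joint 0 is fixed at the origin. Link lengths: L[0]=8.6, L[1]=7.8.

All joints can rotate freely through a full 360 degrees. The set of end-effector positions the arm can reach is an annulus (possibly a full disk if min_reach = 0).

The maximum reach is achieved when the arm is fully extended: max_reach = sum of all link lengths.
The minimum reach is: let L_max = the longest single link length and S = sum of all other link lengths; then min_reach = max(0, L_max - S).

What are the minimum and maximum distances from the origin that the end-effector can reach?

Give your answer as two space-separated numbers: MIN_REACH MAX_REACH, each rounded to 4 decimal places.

Answer: 0.8000 16.4000

Derivation:
Link lengths: [8.6, 7.8]
max_reach = 8.6 + 7.8 = 16.4
L_max = max([8.6, 7.8]) = 8.6
S (sum of others) = 16.4 - 8.6 = 7.8
min_reach = max(0, 8.6 - 7.8) = max(0, 0.8) = 0.8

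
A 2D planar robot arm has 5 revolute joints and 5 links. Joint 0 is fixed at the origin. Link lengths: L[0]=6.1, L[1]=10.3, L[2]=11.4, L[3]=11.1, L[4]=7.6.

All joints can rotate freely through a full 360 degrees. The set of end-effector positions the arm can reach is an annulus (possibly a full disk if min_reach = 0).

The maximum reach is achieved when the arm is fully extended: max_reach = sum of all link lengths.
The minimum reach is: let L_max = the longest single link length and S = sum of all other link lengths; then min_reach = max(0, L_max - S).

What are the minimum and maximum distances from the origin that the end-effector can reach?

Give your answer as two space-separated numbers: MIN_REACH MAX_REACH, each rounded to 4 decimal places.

Link lengths: [6.1, 10.3, 11.4, 11.1, 7.6]
max_reach = 6.1 + 10.3 + 11.4 + 11.1 + 7.6 = 46.5
L_max = max([6.1, 10.3, 11.4, 11.1, 7.6]) = 11.4
S (sum of others) = 46.5 - 11.4 = 35.1
min_reach = max(0, 11.4 - 35.1) = max(0, -23.7) = 0

Answer: 0.0000 46.5000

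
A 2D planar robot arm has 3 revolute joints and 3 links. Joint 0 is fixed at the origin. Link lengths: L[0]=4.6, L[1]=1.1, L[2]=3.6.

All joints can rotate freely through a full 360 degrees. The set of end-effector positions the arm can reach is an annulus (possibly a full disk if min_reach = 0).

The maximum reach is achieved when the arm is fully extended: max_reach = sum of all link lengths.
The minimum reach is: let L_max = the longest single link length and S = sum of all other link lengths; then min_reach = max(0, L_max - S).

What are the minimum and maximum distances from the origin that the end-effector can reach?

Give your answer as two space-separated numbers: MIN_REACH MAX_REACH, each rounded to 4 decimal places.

Link lengths: [4.6, 1.1, 3.6]
max_reach = 4.6 + 1.1 + 3.6 = 9.3
L_max = max([4.6, 1.1, 3.6]) = 4.6
S (sum of others) = 9.3 - 4.6 = 4.7
min_reach = max(0, 4.6 - 4.7) = max(0, -0.1) = 0

Answer: 0.0000 9.3000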